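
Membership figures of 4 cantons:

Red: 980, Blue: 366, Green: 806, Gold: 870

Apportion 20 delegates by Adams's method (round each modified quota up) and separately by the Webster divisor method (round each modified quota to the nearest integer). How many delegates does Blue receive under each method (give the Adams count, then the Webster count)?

Adams: Red 6, Blue 3, Green 5, Gold 6.
Webster: Red 7, Blue 2, Green 5, Gold 6.
Blue gets 3 under Adams and 2 under Webster.

3 and 2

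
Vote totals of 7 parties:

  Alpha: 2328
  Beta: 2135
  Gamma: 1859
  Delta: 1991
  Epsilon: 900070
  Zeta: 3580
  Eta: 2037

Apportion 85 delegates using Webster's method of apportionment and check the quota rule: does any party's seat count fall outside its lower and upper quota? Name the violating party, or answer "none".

Standard quotas: Alpha 0.216, Beta 0.199, Gamma 0.173, Delta 0.185, Epsilon 83.705, Zeta 0.333, Eta 0.189.
Webster allocation: Alpha 0, Beta 0, Gamma 0, Delta 0, Epsilon 85, Zeta 0, Eta 0.
Epsilon has quota 83.705 (lower 83, upper 84) but receives 85 — outside the quota interval.

Epsilon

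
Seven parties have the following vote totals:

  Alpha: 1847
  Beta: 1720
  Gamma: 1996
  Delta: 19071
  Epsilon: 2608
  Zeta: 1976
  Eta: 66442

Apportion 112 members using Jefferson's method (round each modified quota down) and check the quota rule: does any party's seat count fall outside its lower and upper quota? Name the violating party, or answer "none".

Eta

Standard quotas: Alpha 2.162, Beta 2.014, Gamma 2.337, Delta 22.329, Epsilon 3.053, Zeta 2.314, Eta 77.791.
Jefferson allocation: Alpha 2, Beta 2, Gamma 2, Delta 22, Epsilon 3, Zeta 2, Eta 79.
Eta has quota 77.791 (lower 77, upper 78) but receives 79 — outside the quota interval.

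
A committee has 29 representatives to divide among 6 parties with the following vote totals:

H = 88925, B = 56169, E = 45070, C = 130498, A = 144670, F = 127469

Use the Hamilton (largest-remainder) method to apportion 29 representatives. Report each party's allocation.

Standard divisor: 592801 ÷ 29 ≈ 20441.414.
Standard quotas: H 4.3502, B 2.7478, E 2.2048, C 6.3840, A 7.0773, F 6.2358.
Lower quotas: H 4, B 2, E 2, C 6, A 7, F 6 (sum 27, leaving 2 seats).
Remainders in descending order: B 0.7478, C 0.3840, H 0.3502, F 0.2358, E 0.2048, A 0.0773.
The surplus seats go to B, C.

H 4, B 3, E 2, C 7, A 7, F 6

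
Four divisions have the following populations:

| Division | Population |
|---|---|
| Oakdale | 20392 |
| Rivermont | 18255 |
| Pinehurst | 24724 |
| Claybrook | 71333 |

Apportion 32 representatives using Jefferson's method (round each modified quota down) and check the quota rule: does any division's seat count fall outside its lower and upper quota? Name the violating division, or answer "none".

Standard quotas: Oakdale 4.844, Rivermont 4.337, Pinehurst 5.873, Claybrook 16.946.
Jefferson allocation: Oakdale 5, Rivermont 4, Pinehurst 6, Claybrook 17.
Every allocation lies between the lower and upper quota.

none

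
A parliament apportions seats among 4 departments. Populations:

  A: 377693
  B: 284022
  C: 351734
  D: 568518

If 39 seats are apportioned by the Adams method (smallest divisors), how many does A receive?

Standard divisor 1581967/39 ≈ 40563.256; standard quotas: A 9.311, B 7.002, C 8.671, D 14.016.
Rounding up gives 10, 8, 9, 15 = 42 seats, so the divisor must be adjusted.
With modified divisor 42800: modified quotas A 8.825, B 6.636, C 8.218, D 13.283.
Rounding up: A 9, B 7, C 9, D 14 (total 39).
A receives 9.

9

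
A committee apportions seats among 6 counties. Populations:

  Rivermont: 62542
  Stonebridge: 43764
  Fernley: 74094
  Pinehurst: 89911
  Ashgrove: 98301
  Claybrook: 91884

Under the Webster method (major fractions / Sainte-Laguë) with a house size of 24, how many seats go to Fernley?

Standard divisor 460496/24 ≈ 19187.333; standard quotas: Rivermont 3.260, Stonebridge 2.281, Fernley 3.862, Pinehurst 4.686, Ashgrove 5.123, Claybrook 4.789.
Rounding to the nearest integer gives Rivermont 3, Stonebridge 2, Fernley 4, Pinehurst 5, Ashgrove 5, Claybrook 5 — total 24, matching the house size, so no adjustment is needed.
Fernley receives 4.

4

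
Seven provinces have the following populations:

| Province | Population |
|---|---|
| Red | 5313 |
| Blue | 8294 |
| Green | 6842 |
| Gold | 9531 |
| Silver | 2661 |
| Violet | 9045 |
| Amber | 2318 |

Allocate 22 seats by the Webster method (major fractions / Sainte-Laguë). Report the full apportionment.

Red 3, Blue 4, Green 3, Gold 5, Silver 1, Violet 5, Amber 1

Standard divisor 44004/22 ≈ 2000.182; standard quotas: Red 2.656, Blue 4.147, Green 3.421, Gold 4.765, Silver 1.330, Violet 4.522, Amber 1.159.
Rounding to the nearest integer gives Red 3, Blue 4, Green 3, Gold 5, Silver 1, Violet 5, Amber 1 — total 22, matching the house size, so no adjustment is needed.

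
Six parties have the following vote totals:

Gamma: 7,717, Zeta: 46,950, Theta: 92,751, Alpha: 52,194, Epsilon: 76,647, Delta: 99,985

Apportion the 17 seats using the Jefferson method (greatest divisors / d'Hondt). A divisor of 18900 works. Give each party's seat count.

Gamma 0, Zeta 2, Theta 4, Alpha 2, Epsilon 4, Delta 5

With modified divisor 18900: modified quotas Gamma 0.408, Zeta 2.484, Theta 4.907, Alpha 2.762, Epsilon 4.055, Delta 5.290.
Rounding down: Gamma 0, Zeta 2, Theta 4, Alpha 2, Epsilon 4, Delta 5 (total 17).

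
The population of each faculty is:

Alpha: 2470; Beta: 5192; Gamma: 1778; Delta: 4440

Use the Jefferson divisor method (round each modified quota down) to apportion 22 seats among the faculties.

Standard divisor 13880/22 ≈ 630.909; standard quotas: Alpha 3.915, Beta 8.229, Gamma 2.818, Delta 7.037.
Rounding down gives 3, 8, 2, 7 = 20 seats, so the divisor must be adjusted.
With modified divisor 580: modified quotas Alpha 4.259, Beta 8.952, Gamma 3.066, Delta 7.655.
Rounding down: Alpha 4, Beta 8, Gamma 3, Delta 7 (total 22).

Alpha 4, Beta 8, Gamma 3, Delta 7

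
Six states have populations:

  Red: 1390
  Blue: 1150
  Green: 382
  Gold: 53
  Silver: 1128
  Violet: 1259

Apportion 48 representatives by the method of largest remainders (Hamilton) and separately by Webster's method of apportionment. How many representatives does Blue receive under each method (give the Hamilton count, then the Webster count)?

Hamilton: Red 13, Blue 10, Green 3, Gold 1, Silver 10, Violet 11.
Webster: Red 13, Blue 11, Green 3, Gold 0, Silver 10, Violet 11.
Blue gets 10 under Hamilton and 11 under Webster.

10 and 11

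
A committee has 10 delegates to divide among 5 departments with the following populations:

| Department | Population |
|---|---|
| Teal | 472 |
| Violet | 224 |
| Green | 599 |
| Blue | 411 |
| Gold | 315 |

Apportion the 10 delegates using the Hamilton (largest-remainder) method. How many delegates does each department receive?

The standard divisor is 2021/10 ≈ 202.1.
Standard quotas: Teal 2.335, Violet 1.108, Green 2.964, Blue 2.034, Gold 1.559.
Lower quotas: Teal 2, Violet 1, Green 2, Blue 2, Gold 1 (sum 8, leaving 2 seats).
Remainders in descending order: Green 0.964, Gold 0.559, Teal 0.335, Violet 0.108, Blue 0.034.
Largest remainders: Green, Gold receive the extra seats.

Teal 2, Violet 1, Green 3, Blue 2, Gold 2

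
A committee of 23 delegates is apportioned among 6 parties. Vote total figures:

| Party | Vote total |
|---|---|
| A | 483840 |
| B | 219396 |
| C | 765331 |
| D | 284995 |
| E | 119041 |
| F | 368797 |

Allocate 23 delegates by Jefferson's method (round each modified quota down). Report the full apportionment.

A 5, B 2, C 8, D 3, E 1, F 4

Standard divisor 2241400/23 ≈ 97452.174; standard quotas: A 4.965, B 2.251, C 7.853, D 2.924, E 1.222, F 3.784.
Rounding down gives 4, 2, 7, 2, 1, 3 = 19 seats, so the divisor must be adjusted.
With modified divisor 88600: modified quotas A 5.461, B 2.476, C 8.638, D 3.217, E 1.344, F 4.162.
Rounding down: A 5, B 2, C 8, D 3, E 1, F 4 (total 23).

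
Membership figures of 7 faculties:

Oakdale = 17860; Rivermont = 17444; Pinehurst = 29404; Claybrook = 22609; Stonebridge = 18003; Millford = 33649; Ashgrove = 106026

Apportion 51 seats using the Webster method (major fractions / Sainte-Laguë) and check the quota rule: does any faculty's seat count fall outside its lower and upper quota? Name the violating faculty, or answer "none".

Ashgrove

Standard quotas: Oakdale 3.718, Rivermont 3.631, Pinehurst 6.121, Claybrook 4.706, Stonebridge 3.748, Millford 7.005, Ashgrove 22.071.
Webster allocation: Oakdale 4, Rivermont 4, Pinehurst 6, Claybrook 5, Stonebridge 4, Millford 7, Ashgrove 21.
Ashgrove has quota 22.071 (lower 22, upper 23) but receives 21 — outside the quota interval.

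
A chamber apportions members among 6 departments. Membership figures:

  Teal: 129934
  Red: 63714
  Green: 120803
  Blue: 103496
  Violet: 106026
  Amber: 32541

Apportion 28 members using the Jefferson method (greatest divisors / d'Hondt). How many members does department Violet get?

Standard divisor 556514/28 ≈ 19875.5; standard quotas: Teal 6.537, Red 3.206, Green 6.078, Blue 5.207, Violet 5.335, Amber 1.637.
Rounding down gives 6, 3, 6, 5, 5, 1 = 26 seats, so the divisor must be adjusted.
With modified divisor 17500: modified quotas Teal 7.425, Red 3.641, Green 6.903, Blue 5.914, Violet 6.059, Amber 1.859.
Rounding down: Teal 7, Red 3, Green 6, Blue 5, Violet 6, Amber 1 (total 28).
Violet receives 6.

6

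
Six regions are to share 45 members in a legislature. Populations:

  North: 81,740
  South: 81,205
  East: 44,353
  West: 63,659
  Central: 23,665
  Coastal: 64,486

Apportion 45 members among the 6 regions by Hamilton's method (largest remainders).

The standard divisor is 359108/45 ≈ 7980.178.
Standard quotas: North 10.2429, South 10.1758, East 5.5579, West 7.9771, Central 2.9655, Coastal 8.0808.
Lower quotas: North 10, South 10, East 5, West 7, Central 2, Coastal 8 (sum 42, leaving 3 seats).
Remainders in descending order: West 0.9771, Central 0.9655, East 0.5579, North 0.2429, South 0.1758, Coastal 0.0808.
Largest remainders: West, Central, East receive the extra seats.

North=10, South=10, East=6, West=8, Central=3, Coastal=8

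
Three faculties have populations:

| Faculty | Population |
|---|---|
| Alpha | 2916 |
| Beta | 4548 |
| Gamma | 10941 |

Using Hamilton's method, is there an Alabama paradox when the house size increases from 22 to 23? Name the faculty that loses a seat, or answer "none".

Alpha

At 22 seats: Alpha 4, Beta 5, Gamma 13.
At 23 seats: Alpha 3, Beta 6, Gamma 14.
Alpha drops from 4 to 3.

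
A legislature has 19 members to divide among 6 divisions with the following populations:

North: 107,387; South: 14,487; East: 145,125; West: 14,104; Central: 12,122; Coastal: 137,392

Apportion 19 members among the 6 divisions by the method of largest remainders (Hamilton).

North 5, South 1, East 6, West 1, Central 0, Coastal 6

Standard divisor: 430617 ÷ 19 ≈ 22664.053.
Standard quotas: North 4.7382, South 0.6392, East 6.4033, West 0.6223, Central 0.5349, Coastal 6.0621.
Lower quotas: North 4, South 0, East 6, West 0, Central 0, Coastal 6 (sum 16, leaving 3 seats).
Remainders in descending order: North 0.7382, South 0.6392, West 0.6223, Central 0.5349, East 0.4033, Coastal 0.0621.
Largest remainders: North, South, West receive the extra seats.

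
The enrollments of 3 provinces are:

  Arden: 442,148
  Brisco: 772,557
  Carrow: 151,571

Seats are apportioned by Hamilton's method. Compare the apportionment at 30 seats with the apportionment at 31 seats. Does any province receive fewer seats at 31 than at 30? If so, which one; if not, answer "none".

At 30 seats: Arden 10, Brisco 17, Carrow 3.
At 31 seats: Arden 10, Brisco 18, Carrow 3.
No province's allocation decreased.

none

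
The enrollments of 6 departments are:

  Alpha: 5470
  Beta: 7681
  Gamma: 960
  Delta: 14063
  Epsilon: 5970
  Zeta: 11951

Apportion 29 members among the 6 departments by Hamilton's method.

Alpha 3; Beta 5; Gamma 1; Delta 9; Epsilon 4; Zeta 7

Standard divisor: 46095 ÷ 29 ≈ 1589.483.
Standard quotas: Alpha 3.4414, Beta 4.8324, Gamma 0.6040, Delta 8.8475, Epsilon 3.7559, Zeta 7.5188.
Lower quotas: Alpha 3, Beta 4, Gamma 0, Delta 8, Epsilon 3, Zeta 7 (sum 25, leaving 4 seats).
Remainders in descending order: Delta 0.8475, Beta 0.8324, Epsilon 0.7559, Gamma 0.6040, Zeta 0.5188, Alpha 0.4414.
The surplus seats go to Delta, Beta, Epsilon, Gamma.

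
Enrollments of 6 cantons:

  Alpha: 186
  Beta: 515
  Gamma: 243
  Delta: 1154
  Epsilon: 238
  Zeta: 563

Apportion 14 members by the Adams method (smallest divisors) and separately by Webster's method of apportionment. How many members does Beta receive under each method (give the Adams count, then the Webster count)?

3 and 2

Adams: Alpha 1, Beta 3, Gamma 1, Delta 5, Epsilon 1, Zeta 3.
Webster: Alpha 1, Beta 2, Gamma 1, Delta 6, Epsilon 1, Zeta 3.
Beta gets 3 under Adams and 2 under Webster.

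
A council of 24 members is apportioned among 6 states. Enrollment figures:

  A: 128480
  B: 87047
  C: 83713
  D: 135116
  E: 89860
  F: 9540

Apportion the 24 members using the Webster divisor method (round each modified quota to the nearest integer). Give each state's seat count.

Standard divisor 533756/24 ≈ 22239.833; standard quotas: A 5.777, B 3.914, C 3.764, D 6.075, E 4.040, F 0.429.
Rounding to the nearest integer gives A 6, B 4, C 4, D 6, E 4, F 0 — total 24, matching the house size, so no adjustment is needed.

A 6, B 4, C 4, D 6, E 4, F 0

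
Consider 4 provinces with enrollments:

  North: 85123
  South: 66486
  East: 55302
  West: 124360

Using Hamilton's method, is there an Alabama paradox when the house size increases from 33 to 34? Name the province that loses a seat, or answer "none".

East

At 33 seats: North 8, South 7, East 6, West 12.
At 34 seats: North 9, South 7, East 5, West 13.
East drops from 6 to 5.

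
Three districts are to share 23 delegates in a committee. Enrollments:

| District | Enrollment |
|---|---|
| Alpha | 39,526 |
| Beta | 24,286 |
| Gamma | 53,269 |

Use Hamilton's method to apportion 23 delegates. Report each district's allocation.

The standard divisor is 117081/23 ≈ 5090.478.
Standard quotas: Alpha 7.7647, Beta 4.7709, Gamma 10.4644.
Lower quotas: Alpha 7, Beta 4, Gamma 10 (sum 21, leaving 2 seats).
Remainders in descending order: Beta 0.7709, Alpha 0.7647, Gamma 0.4644.
The surplus seats go to Beta, Alpha.

Alpha 8, Beta 5, Gamma 10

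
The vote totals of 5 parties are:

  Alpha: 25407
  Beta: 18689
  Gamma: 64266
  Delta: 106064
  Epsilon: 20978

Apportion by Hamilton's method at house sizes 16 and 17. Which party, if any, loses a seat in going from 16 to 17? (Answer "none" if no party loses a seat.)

At 16 seats: Alpha 2, Beta 1, Gamma 4, Delta 7, Epsilon 2.
At 17 seats: Alpha 2, Beta 1, Gamma 5, Delta 8, Epsilon 1.
Epsilon drops from 2 to 1.

Epsilon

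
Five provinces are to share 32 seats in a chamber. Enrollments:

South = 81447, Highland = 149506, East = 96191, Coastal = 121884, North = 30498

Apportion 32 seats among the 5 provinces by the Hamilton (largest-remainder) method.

South 6; Highland 10; East 6; Coastal 8; North 2

Total 479526; standard divisor 479526/32 ≈ 14985.188.
Standard quotas: South 5.4352, Highland 9.9769, East 6.4191, Coastal 8.1336, North 2.0352.
Lower quotas: South 5, Highland 9, East 6, Coastal 8, North 2 (sum 30, leaving 2 seats).
Remainders in descending order: Highland 0.9769, South 0.4352, East 0.4191, Coastal 0.1336, North 0.0352.
The surplus seats go to Highland, South.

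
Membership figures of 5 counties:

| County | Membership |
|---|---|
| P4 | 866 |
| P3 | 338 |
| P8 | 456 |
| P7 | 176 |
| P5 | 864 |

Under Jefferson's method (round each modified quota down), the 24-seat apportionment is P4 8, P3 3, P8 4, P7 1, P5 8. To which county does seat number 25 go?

P4

Priority for the next seat is population ÷ (current seats + 1).
Priorities: P4 96.222, P3 84.500, P8 91.200, P7 88.000, P5 96.000.
Highest priority: P4.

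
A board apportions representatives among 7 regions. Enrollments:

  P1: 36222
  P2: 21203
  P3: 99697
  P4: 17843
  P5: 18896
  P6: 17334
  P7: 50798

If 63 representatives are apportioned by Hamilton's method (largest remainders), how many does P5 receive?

5

Standard divisor: 261993 ÷ 63 ≈ 4158.619.
Standard quotas: P1 8.7101, P2 5.0986, P3 23.9736, P4 4.2906, P5 4.5438, P6 4.1682, P7 12.2151.
Lower quotas: P1 8, P2 5, P3 23, P4 4, P5 4, P6 4, P7 12 (sum 60, leaving 3 seats).
Remainders in descending order: P3 0.9736, P1 0.7101, P5 0.5438, P4 0.2906, P7 0.2151, P6 0.1682, P2 0.0986.
The surplus seats go to P3, P1, P5.
P5 receives 5.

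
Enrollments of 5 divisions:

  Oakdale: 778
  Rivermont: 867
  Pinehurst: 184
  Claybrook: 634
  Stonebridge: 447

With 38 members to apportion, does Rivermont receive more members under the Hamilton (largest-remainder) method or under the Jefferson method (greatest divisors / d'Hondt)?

Jefferson

Hamilton: Oakdale 10, Rivermont 11, Pinehurst 3, Claybrook 8, Stonebridge 6.
Jefferson: Oakdale 10, Rivermont 12, Pinehurst 2, Claybrook 8, Stonebridge 6.
Rivermont gets 11 under Hamilton and 12 under Jefferson.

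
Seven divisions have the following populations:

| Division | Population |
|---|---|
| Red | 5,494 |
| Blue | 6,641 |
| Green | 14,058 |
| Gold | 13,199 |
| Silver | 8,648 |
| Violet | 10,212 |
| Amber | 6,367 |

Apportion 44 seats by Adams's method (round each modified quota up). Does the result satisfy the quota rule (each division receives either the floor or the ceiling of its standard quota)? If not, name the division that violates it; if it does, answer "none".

none

Standard quotas: Red 3.741, Blue 4.522, Green 9.572, Gold 8.987, Silver 5.889, Violet 6.953, Amber 4.335.
Adams allocation: Red 4, Blue 5, Green 9, Gold 9, Silver 6, Violet 7, Amber 4.
Every allocation lies between the lower and upper quota.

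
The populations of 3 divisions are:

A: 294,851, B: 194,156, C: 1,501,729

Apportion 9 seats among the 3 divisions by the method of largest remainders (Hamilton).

A: 1, B: 1, C: 7

Standard divisor: 1990736 ÷ 9 ≈ 221192.889.
Standard quotas: A 1.3330, B 0.8778, C 6.7892.
Lower quotas: A 1, B 0, C 6 (sum 7, leaving 2 seats).
Remainders in descending order: B 0.8778, C 0.7892, A 0.3330.
Largest remainders: B, C receive the extra seats.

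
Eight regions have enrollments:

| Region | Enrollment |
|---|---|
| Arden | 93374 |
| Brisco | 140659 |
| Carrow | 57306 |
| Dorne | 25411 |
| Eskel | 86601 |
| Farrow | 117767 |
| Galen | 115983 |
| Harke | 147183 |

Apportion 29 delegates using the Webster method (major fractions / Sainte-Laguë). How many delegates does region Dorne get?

Standard divisor 784284/29 ≈ 27044.276; standard quotas: Arden 3.453, Brisco 5.201, Carrow 2.119, Dorne 0.940, Eskel 3.202, Farrow 4.355, Galen 4.289, Harke 5.442.
Rounding to the nearest integer gives 3, 5, 2, 1, 3, 4, 4, 5 = 27 seats, so the divisor must be adjusted.
With modified divisor 26400: modified quotas Arden 3.537, Brisco 5.328, Carrow 2.171, Dorne 0.963, Eskel 3.280, Farrow 4.461, Galen 4.393, Harke 5.575.
Rounding to the nearest integer: Arden 4, Brisco 5, Carrow 2, Dorne 1, Eskel 3, Farrow 4, Galen 4, Harke 6 (total 29).
Dorne receives 1.

1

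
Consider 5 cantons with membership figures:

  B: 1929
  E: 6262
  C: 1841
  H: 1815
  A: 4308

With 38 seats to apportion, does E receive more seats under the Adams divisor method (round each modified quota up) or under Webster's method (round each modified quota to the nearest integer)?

Webster

Adams: B 5, E 14, C 5, H 4, A 10.
Webster: B 5, E 15, C 4, H 4, A 10.
E gets 14 under Adams and 15 under Webster.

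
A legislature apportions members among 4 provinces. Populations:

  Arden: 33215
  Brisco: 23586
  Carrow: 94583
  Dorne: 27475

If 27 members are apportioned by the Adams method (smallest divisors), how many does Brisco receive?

4

Standard divisor 178859/27 ≈ 6624.407; standard quotas: Arden 5.014, Brisco 3.560, Carrow 14.278, Dorne 4.148.
Rounding up gives 6, 4, 15, 5 = 30 seats, so the divisor must be adjusted.
With modified divisor 7100: modified quotas Arden 4.678, Brisco 3.322, Carrow 13.322, Dorne 3.870.
Rounding up: Arden 5, Brisco 4, Carrow 14, Dorne 4 (total 27).
Brisco receives 4.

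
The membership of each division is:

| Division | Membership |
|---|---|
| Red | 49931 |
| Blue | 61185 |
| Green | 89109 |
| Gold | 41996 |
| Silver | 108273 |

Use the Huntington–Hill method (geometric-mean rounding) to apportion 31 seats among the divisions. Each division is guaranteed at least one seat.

With divisor 11292: modified quotas Red 4.422, Blue 5.418, Green 7.891, Gold 3.719, Silver 9.588.
Geometric-mean thresholds: Red √(4·5)=4.472, Blue √(5·6)=5.477, Green √(7·8)=7.483, Gold √(3·4)=3.464, Silver √(9·10)=9.487.
Each quota rounded against its threshold gives Red 4, Blue 5, Green 8, Gold 4, Silver 10 (total 31).

Red: 4, Blue: 5, Green: 8, Gold: 4, Silver: 10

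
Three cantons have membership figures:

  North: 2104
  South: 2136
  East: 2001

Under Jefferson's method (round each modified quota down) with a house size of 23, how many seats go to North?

Standard divisor 6241/23 ≈ 271.348; standard quotas: North 7.754, South 7.872, East 7.374.
Rounding down gives 7, 7, 7 = 21 seats, so the divisor must be adjusted.
With modified divisor 260: modified quotas North 8.092, South 8.215, East 7.696.
Rounding down: North 8, South 8, East 7 (total 23).
North receives 8.

8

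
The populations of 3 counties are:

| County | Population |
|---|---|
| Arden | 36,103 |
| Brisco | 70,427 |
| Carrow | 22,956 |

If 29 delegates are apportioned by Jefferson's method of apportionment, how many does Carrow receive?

Standard divisor 129486/29 ≈ 4465.034; standard quotas: Arden 8.086, Brisco 15.773, Carrow 5.141.
Rounding down gives 8, 15, 5 = 28 seats, so the divisor must be adjusted.
With modified divisor 4300: modified quotas Arden 8.396, Brisco 16.378, Carrow 5.339.
Rounding down: Arden 8, Brisco 16, Carrow 5 (total 29).
Carrow receives 5.

5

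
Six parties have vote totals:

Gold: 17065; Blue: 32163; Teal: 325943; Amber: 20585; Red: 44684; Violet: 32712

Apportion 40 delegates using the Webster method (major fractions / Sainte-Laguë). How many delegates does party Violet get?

Standard divisor 473152/40 ≈ 11828.8; standard quotas: Gold 1.443, Blue 2.719, Teal 27.555, Amber 1.740, Red 3.778, Violet 2.765.
Rounding to the nearest integer gives 1, 3, 28, 2, 4, 3 = 41 seats, so the divisor must be adjusted.
With modified divisor 12100: modified quotas Gold 1.410, Blue 2.658, Teal 26.937, Amber 1.701, Red 3.693, Violet 2.703.
Rounding to the nearest integer: Gold 1, Blue 3, Teal 27, Amber 2, Red 4, Violet 3 (total 40).
Violet receives 3.

3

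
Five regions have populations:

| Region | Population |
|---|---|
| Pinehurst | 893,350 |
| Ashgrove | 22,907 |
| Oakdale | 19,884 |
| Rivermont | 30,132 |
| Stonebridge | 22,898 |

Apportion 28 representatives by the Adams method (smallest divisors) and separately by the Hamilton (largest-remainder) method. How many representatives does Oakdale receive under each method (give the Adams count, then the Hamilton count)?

1 and 0

Adams: Pinehurst 24, Ashgrove 1, Oakdale 1, Rivermont 1, Stonebridge 1.
Hamilton: Pinehurst 25, Ashgrove 1, Oakdale 0, Rivermont 1, Stonebridge 1.
Oakdale gets 1 under Adams and 0 under Hamilton.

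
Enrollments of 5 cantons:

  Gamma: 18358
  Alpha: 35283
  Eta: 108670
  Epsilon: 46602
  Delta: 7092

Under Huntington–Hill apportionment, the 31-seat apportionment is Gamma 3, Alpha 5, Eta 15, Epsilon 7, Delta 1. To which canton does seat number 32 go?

Eta

Priority for the next seat is population ÷ (√(s·(s+1))).
Priorities: Gamma 5299.498, Alpha 6441.765, Eta 7014.618, Epsilon 6227.454, Delta 5014.801.
Highest priority: Eta.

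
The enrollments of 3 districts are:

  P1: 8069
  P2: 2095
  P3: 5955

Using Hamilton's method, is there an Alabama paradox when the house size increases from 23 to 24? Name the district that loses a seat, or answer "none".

At 23 seats: P1 12, P2 3, P3 8.
At 24 seats: P1 12, P2 3, P3 9.
No district's allocation decreased.

none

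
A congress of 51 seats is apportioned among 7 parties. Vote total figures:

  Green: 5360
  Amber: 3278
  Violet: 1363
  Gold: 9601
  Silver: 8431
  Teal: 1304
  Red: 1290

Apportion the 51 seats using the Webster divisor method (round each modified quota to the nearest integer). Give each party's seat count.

Green=9, Amber=6, Violet=2, Gold=16, Silver=14, Teal=2, Red=2

Standard divisor 30627/51 ≈ 600.529; standard quotas: Green 8.925, Amber 5.459, Violet 2.270, Gold 15.988, Silver 14.039, Teal 2.171, Red 2.148.
Rounding to the nearest integer gives 9, 5, 2, 16, 14, 2, 2 = 50 seats, so the divisor must be adjusted.
With modified divisor 590: modified quotas Green 9.085, Amber 5.556, Violet 2.310, Gold 16.273, Silver 14.290, Teal 2.210, Red 2.186.
Rounding to the nearest integer: Green 9, Amber 6, Violet 2, Gold 16, Silver 14, Teal 2, Red 2 (total 51).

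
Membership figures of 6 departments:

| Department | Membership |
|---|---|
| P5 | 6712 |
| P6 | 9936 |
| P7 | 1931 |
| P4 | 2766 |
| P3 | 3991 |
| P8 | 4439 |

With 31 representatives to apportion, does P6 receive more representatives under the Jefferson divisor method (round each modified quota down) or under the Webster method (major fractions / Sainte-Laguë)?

Jefferson: P5 7, P6 11, P7 2, P4 3, P3 4, P8 4.
Webster: P5 7, P6 10, P7 2, P4 3, P3 4, P8 5.
P6 gets 11 under Jefferson and 10 under Webster.

Jefferson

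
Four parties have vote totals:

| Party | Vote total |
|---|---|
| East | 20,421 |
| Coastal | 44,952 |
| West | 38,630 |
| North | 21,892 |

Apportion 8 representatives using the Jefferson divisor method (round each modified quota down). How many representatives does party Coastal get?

Standard divisor 125895/8 ≈ 15736.875; standard quotas: East 1.298, Coastal 2.856, West 2.455, North 1.391.
Rounding down gives 1, 2, 2, 1 = 6 seats, so the divisor must be adjusted.
With modified divisor 12100: modified quotas East 1.688, Coastal 3.715, West 3.193, North 1.809.
Rounding down: East 1, Coastal 3, West 3, North 1 (total 8).
Coastal receives 3.

3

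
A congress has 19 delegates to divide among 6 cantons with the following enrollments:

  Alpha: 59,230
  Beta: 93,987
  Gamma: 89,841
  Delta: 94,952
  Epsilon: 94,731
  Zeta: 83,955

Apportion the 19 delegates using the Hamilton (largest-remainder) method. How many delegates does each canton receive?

Standard divisor: 516696 ÷ 19 ≈ 27194.526.
Standard quotas: Alpha 2.1780, Beta 3.4561, Gamma 3.3036, Delta 3.4916, Epsilon 3.4835, Zeta 3.0872.
Lower quotas: Alpha 2, Beta 3, Gamma 3, Delta 3, Epsilon 3, Zeta 3 (sum 17, leaving 2 seats).
Remainders in descending order: Delta 0.4916, Epsilon 0.4835, Beta 0.4561, Gamma 0.3036, Alpha 0.1780, Zeta 0.0872.
Largest remainders: Delta, Epsilon receive the extra seats.

Alpha 2, Beta 3, Gamma 3, Delta 4, Epsilon 4, Zeta 3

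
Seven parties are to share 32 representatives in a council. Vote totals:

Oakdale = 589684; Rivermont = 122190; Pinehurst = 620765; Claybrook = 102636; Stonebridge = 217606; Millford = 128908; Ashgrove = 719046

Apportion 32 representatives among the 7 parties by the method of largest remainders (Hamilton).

Total 2500835; standard divisor 2500835/32 ≈ 78151.094.
Standard quotas: Oakdale 7.5454, Rivermont 1.5635, Pinehurst 7.9431, Claybrook 1.3133, Stonebridge 2.7844, Millford 1.6495, Ashgrove 9.2007.
Lower quotas: Oakdale 7, Rivermont 1, Pinehurst 7, Claybrook 1, Stonebridge 2, Millford 1, Ashgrove 9 (sum 28, leaving 4 seats).
Remainders in descending order: Pinehurst 0.9431, Stonebridge 0.7844, Millford 0.6495, Rivermont 0.5635, Oakdale 0.5454, Claybrook 0.3133, Ashgrove 0.2007.
Largest remainders: Pinehurst, Stonebridge, Millford, Rivermont receive the extra seats.

Oakdale: 7, Rivermont: 2, Pinehurst: 8, Claybrook: 1, Stonebridge: 3, Millford: 2, Ashgrove: 9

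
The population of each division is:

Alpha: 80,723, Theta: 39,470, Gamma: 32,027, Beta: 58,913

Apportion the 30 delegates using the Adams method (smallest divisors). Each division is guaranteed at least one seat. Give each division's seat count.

Standard divisor 211133/30 ≈ 7037.767; standard quotas: Alpha 11.470, Theta 5.608, Gamma 4.551, Beta 8.371.
Rounding up gives 12, 6, 5, 9 = 32 seats, so the divisor must be adjusted.
With modified divisor 7600: modified quotas Alpha 10.621, Theta 5.193, Gamma 4.214, Beta 7.752.
Rounding up: Alpha 11, Theta 6, Gamma 5, Beta 8 (total 30).

Alpha=11; Theta=6; Gamma=5; Beta=8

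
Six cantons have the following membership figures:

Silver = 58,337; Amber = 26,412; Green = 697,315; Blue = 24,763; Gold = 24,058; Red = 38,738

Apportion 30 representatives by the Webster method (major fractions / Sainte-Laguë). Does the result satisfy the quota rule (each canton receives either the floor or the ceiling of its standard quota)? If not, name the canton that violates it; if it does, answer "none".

none

Standard quotas: Silver 2.012, Amber 0.911, Green 24.056, Blue 0.854, Gold 0.830, Red 1.336.
Webster allocation: Silver 2, Amber 1, Green 24, Blue 1, Gold 1, Red 1.
Every allocation lies between the lower and upper quota.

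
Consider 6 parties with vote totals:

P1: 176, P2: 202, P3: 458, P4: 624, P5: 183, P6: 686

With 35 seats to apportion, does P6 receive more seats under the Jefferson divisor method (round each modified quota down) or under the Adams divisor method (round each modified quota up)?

Jefferson: P1 2, P2 3, P3 7, P4 10, P5 2, P6 11.
Adams: P1 3, P2 3, P3 7, P4 9, P5 3, P6 10.
P6 gets 11 under Jefferson and 10 under Adams.

Jefferson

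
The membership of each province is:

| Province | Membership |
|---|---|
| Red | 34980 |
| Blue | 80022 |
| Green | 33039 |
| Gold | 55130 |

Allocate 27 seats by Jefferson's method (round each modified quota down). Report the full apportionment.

Standard divisor 203171/27 ≈ 7524.852; standard quotas: Red 4.649, Blue 10.634, Green 4.391, Gold 7.326.
Rounding down gives 4, 10, 4, 7 = 25 seats, so the divisor must be adjusted.
With modified divisor 6940: modified quotas Red 5.040, Blue 11.531, Green 4.761, Gold 7.944.
Rounding down: Red 5, Blue 11, Green 4, Gold 7 (total 27).

Red 5, Blue 11, Green 4, Gold 7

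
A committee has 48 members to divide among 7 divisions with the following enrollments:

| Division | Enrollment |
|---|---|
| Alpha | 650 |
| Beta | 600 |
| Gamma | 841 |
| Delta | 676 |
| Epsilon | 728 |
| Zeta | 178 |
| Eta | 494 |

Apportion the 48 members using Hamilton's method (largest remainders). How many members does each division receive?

The standard divisor is 4167/48 ≈ 86.812.
Standard quotas: Alpha 7.487, Beta 6.911, Gamma 9.688, Delta 7.787, Epsilon 8.386, Zeta 2.050, Eta 5.690.
Lower quotas: Alpha 7, Beta 6, Gamma 9, Delta 7, Epsilon 8, Zeta 2, Eta 5 (sum 44, leaving 4 seats).
Remainders in descending order: Beta 0.911, Delta 0.787, Eta 0.690, Gamma 0.688, Alpha 0.487, Epsilon 0.386, Zeta 0.050.
The surplus seats go to Beta, Delta, Eta, Gamma.

Alpha=7, Beta=7, Gamma=10, Delta=8, Epsilon=8, Zeta=2, Eta=6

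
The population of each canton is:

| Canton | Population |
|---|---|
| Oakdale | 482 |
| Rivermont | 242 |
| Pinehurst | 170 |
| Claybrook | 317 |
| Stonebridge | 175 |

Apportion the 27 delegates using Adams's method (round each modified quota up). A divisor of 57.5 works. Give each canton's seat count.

Oakdale 9, Rivermont 5, Pinehurst 3, Claybrook 6, Stonebridge 4

With modified divisor 57.5: modified quotas Oakdale 8.383, Rivermont 4.209, Pinehurst 2.957, Claybrook 5.513, Stonebridge 3.043.
Rounding up: Oakdale 9, Rivermont 5, Pinehurst 3, Claybrook 6, Stonebridge 4 (total 27).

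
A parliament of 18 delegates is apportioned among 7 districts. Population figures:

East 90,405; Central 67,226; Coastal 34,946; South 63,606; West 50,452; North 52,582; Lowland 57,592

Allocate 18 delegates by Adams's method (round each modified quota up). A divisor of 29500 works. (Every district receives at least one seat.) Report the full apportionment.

East: 4, Central: 3, Coastal: 2, South: 3, West: 2, North: 2, Lowland: 2

With modified divisor 29500: modified quotas East 3.065, Central 2.279, Coastal 1.185, South 2.156, West 1.710, North 1.782, Lowland 1.952.
Rounding up: East 4, Central 3, Coastal 2, South 3, West 2, North 2, Lowland 2 (total 18).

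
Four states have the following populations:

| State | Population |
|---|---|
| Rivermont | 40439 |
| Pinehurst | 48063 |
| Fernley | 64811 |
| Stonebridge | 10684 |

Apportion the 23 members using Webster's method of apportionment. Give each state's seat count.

Rivermont 6; Pinehurst 7; Fernley 9; Stonebridge 1

Standard divisor 163997/23 ≈ 7130.304; standard quotas: Rivermont 5.671, Pinehurst 6.741, Fernley 9.090, Stonebridge 1.498.
Rounding to the nearest integer gives Rivermont 6, Pinehurst 7, Fernley 9, Stonebridge 1 — total 23, matching the house size, so no adjustment is needed.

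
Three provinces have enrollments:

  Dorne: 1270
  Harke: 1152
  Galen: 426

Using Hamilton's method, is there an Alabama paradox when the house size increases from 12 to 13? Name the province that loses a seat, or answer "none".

none

At 12 seats: Dorne 5, Harke 5, Galen 2.
At 13 seats: Dorne 6, Harke 5, Galen 2.
No province's allocation decreased.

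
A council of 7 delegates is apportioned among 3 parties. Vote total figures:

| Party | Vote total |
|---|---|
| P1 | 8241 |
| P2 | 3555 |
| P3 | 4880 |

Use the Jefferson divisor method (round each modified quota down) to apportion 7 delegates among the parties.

P1 4, P2 1, P3 2

Standard divisor 16676/7 ≈ 2382.286; standard quotas: P1 3.459, P2 1.492, P3 2.048.
Rounding down gives 3, 1, 2 = 6 seats, so the divisor must be adjusted.
With modified divisor 1900: modified quotas P1 4.337, P2 1.871, P3 2.568.
Rounding down: P1 4, P2 1, P3 2 (total 7).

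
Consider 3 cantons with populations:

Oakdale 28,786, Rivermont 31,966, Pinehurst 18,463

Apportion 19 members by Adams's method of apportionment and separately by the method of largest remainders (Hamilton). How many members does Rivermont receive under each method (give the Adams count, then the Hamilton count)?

Adams: Oakdale 7, Rivermont 7, Pinehurst 5.
Hamilton: Oakdale 7, Rivermont 8, Pinehurst 4.
Rivermont gets 7 under Adams and 8 under Hamilton.

7 and 8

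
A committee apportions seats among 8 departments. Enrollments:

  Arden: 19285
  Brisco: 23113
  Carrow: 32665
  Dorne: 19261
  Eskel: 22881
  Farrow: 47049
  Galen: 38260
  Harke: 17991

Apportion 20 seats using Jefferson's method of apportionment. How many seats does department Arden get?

Standard divisor 220505/20 ≈ 11025.25; standard quotas: Arden 1.749, Brisco 2.096, Carrow 2.963, Dorne 1.747, Eskel 2.075, Farrow 4.267, Galen 3.470, Harke 1.632.
Rounding down gives 1, 2, 2, 1, 2, 4, 3, 1 = 16 seats, so the divisor must be adjusted.
With modified divisor 9500: modified quotas Arden 2.030, Brisco 2.433, Carrow 3.438, Dorne 2.027, Eskel 2.409, Farrow 4.953, Galen 4.027, Harke 1.894.
Rounding down: Arden 2, Brisco 2, Carrow 3, Dorne 2, Eskel 2, Farrow 4, Galen 4, Harke 1 (total 20).
Arden receives 2.

2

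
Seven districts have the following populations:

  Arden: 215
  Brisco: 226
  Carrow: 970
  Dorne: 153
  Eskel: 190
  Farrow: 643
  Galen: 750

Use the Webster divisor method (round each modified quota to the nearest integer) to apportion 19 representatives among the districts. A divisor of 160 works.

With modified divisor 160: modified quotas Arden 1.344, Brisco 1.413, Carrow 6.062, Dorne 0.956, Eskel 1.188, Farrow 4.019, Galen 4.688.
Rounding to the nearest integer: Arden 1, Brisco 1, Carrow 6, Dorne 1, Eskel 1, Farrow 4, Galen 5 (total 19).

Arden 1, Brisco 1, Carrow 6, Dorne 1, Eskel 1, Farrow 4, Galen 5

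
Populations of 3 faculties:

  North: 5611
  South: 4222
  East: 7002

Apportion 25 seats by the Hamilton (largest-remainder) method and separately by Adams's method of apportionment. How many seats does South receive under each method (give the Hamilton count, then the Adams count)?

6 and 7

Hamilton: North 8, South 6, East 11.
Adams: North 8, South 7, East 10.
South gets 6 under Hamilton and 7 under Adams.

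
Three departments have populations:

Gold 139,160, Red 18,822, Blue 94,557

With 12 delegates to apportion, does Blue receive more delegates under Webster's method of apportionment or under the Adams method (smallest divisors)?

Adams

Webster: Gold 7, Red 1, Blue 4.
Adams: Gold 6, Red 1, Blue 5.
Blue gets 4 under Webster and 5 under Adams.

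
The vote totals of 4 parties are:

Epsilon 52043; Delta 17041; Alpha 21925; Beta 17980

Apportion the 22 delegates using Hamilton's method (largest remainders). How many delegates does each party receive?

Epsilon 11, Delta 3, Alpha 4, Beta 4

Total 108989; standard divisor 108989/22 ≈ 4954.045.
Standard quotas: Epsilon 10.5052, Delta 3.4398, Alpha 4.4257, Beta 3.6294.
Lower quotas: Epsilon 10, Delta 3, Alpha 4, Beta 3 (sum 20, leaving 2 seats).
Remainders in descending order: Beta 0.6294, Epsilon 0.5052, Delta 0.4398, Alpha 0.4257.
The surplus seats go to Beta, Epsilon.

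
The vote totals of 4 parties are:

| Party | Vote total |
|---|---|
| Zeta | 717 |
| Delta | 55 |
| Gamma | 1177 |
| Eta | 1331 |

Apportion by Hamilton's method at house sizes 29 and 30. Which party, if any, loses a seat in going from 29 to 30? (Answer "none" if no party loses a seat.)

At 29 seats: Zeta 6, Delta 1, Gamma 10, Eta 12.
At 30 seats: Zeta 7, Delta 0, Gamma 11, Eta 12.
Delta drops from 1 to 0.

Delta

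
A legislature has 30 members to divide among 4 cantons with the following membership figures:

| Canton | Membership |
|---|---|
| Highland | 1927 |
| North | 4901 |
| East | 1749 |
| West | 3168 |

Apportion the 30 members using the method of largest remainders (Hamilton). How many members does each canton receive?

Highland: 5; North: 13; East: 4; West: 8

Total 11745; standard divisor 11745/30 ≈ 391.5.
Standard quotas: Highland 4.922, North 12.519, East 4.467, West 8.092.
Lower quotas: Highland 4, North 12, East 4, West 8 (sum 28, leaving 2 seats).
Remainders in descending order: Highland 0.922, North 0.519, East 0.467, West 0.092.
The surplus seats go to Highland, North.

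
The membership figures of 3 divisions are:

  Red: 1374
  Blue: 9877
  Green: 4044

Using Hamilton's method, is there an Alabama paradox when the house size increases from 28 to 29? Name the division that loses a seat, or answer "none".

At 28 seats: Red 3, Blue 18, Green 7.
At 29 seats: Red 2, Blue 19, Green 8.
Red drops from 3 to 2.

Red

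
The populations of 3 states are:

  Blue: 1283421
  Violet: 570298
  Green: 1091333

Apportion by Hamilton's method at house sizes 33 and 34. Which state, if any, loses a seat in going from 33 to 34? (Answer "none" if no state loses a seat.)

At 33 seats: Blue 14, Violet 7, Green 12.
At 34 seats: Blue 15, Violet 6, Green 13.
Violet drops from 7 to 6.

Violet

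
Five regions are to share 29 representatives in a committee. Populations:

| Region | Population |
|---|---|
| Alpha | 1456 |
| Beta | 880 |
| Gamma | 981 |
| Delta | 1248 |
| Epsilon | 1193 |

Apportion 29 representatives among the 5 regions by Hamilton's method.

The standard divisor is 5758/29 ≈ 198.552.
Standard quotas: Alpha 7.333, Beta 4.432, Gamma 4.941, Delta 6.286, Epsilon 6.009.
Lower quotas: Alpha 7, Beta 4, Gamma 4, Delta 6, Epsilon 6 (sum 27, leaving 2 seats).
Remainders in descending order: Gamma 0.941, Beta 0.432, Alpha 0.333, Delta 0.286, Epsilon 0.009.
Largest remainders: Gamma, Beta receive the extra seats.

Alpha: 7, Beta: 5, Gamma: 5, Delta: 6, Epsilon: 6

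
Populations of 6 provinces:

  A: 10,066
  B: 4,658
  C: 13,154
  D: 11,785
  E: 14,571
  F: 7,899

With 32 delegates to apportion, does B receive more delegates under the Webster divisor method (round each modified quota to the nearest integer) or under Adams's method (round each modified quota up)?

Adams

Webster: A 5, B 2, C 7, D 6, E 8, F 4.
Adams: A 5, B 3, C 7, D 6, E 7, F 4.
B gets 2 under Webster and 3 under Adams.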